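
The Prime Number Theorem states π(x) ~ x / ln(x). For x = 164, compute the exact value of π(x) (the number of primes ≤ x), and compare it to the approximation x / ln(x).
π(164) = 38;  x/ln(x) ≈ 32.16;  relative error ≈ 15.37%.

Directly count primes up to 164: π(164) = 38. The PNT approximation gives 164/ln(164) ≈ 164/5.09987 ≈ 32.16. Relative error (π(x) − x/ln(x)) / π(x) ≈ 15.37%; the approximation is known to undercount slightly (Li(x) is a better estimate).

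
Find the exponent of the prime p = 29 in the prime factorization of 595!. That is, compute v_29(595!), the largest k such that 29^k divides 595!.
v_29(595!) = 20

Legendre's formula: v_p(n!) = Σ_{k ≥ 1} ⌊n / p^k⌋. For p = 29, n = 595, the terms are:
  ⌊595/29^1⌋ = ⌊595/29⌋ = 20
(the next term ⌊595/29^2⌋ = 0, terminating the sum). Summing: v_29(595!) = 20 = 20.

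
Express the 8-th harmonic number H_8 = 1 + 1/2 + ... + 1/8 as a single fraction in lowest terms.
H_8 = 761/280

Direct summation: H_8 = 1 + 1/2 + ... + 1/8. The least common denominator is lcm(1, ..., 8) = 840; over this denominator the numerator is 840 + 420 + 280 + 210 + 168 + 140 + 120 + 105 = 2283, so H_8 = 2283/840; reducing by gcd(2283, 840) = 3 gives 761/280 ≈ 2.71786. (The PNT-adjacent estimate ln(8) + γ ≈ 2.65666 matches within O(1/n).)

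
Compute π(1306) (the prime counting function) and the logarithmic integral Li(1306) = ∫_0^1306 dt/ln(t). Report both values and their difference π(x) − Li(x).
π(1306) = 213;  Li(1306) ≈ 221.04;  π(x) − Li(x) ≈ -8.04.

Direct count of primes ≤ 1306 gives π(1306) = 213. Numerical evaluation of the logarithmic integral gives Li(1306) ≈ 221.04. The difference π(x) − Li(x) ≈ -8.04 is typically negative for small/moderate x (Li(x) overestimates), though Littlewood's theorem shows this sign changes infinitely often.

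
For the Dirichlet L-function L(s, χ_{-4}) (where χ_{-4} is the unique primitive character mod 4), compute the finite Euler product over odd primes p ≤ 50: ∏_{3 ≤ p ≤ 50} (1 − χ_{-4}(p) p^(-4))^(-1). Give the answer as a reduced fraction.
∏ = 424022009220093808147330044599350686845258380222853/428762185161728930691534489551822091105495385374720

The odd primes p ≤ 50 are [3, 5, 7, 11, 13, 17, 19, 23, 29, 31, 37, 41, 43, 47]. For each, χ(p) = 1 if p ≡ 1 mod 4, χ(p) = −1 if p ≡ 3 mod 4. Taking (1 − χ(p)/p^4)^(-1) = p^4/(p^4 − χ(p)): (1 − (-1)/3^4)^(-1) · (1 − (1)/5^4)^(-1) · (1 − (-1)/7^4)^(-1) · (1 − (-1)/11^4)^(-1) · (1 − (1)/13^4)^(-1) · (1 − (1)/17^4)^(-1) · (1 − (-1)/19^4)^(-1) · (1 − (-1)/23^4)^(-1) · (1 − (1)/29^4)^(-1) · (1 − (-1)/31^4)^(-1) · (1 − (1)/37^4)^(-1) · (1 − (1)/41^4)^(-1) · (1 − (-1)/43^4)^(-1) · (1 − (-1)/47^4)^(-1) = 424022009220093808147330044599350686845258380222853/428762185161728930691534489551822091105495385374720.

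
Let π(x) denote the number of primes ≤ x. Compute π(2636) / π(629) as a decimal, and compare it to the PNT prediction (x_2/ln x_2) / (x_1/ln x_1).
π(2636)/π(629) = 382/114 ≈ 3.3509;  PNT prediction ≈ 3.4284.

π(629) = 114 and π(2636) = 382, so π(2636)/π(629) ≈ 3.3509. The PNT-predicted ratio is (2636/ln(2636)) / (629/ln(629)) ≈ 3.4284. The two agree to within a few percent, as expected.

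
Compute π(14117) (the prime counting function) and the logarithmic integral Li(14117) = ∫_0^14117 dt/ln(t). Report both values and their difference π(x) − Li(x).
π(14117) = 1663;  Li(14117) ≈ 1684.51;  π(x) − Li(x) ≈ -21.51.

Direct count of primes ≤ 14117 gives π(14117) = 1663. Numerical evaluation of the logarithmic integral gives Li(14117) ≈ 1684.51. The difference π(x) − Li(x) ≈ -21.51 is typically negative for small/moderate x (Li(x) overestimates), though Littlewood's theorem shows this sign changes infinitely often.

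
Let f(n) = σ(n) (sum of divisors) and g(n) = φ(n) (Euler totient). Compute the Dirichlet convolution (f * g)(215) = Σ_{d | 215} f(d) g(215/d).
(σ * φ)(215) = 860

Divisors of 215: [1, 5, 43, 215]. For each d | 215:
  d = 1: σ(1) · φ(215/1) = 1 · 168 = 168
  d = 5: σ(5) · φ(215/5) = 6 · 42 = 252
  d = 43: σ(43) · φ(215/43) = 44 · 4 = 176
  d = 215: σ(215) · φ(215/215) = 264 · 1 = 264
Summing: (σ * φ)(215) = 168 + 252 + 176 + 264 = 860.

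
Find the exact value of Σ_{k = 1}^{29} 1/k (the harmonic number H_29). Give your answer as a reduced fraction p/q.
H_29 = 9227046511387/2329089562800

Direct summation: H_29 = 1 + 1/2 + ... + 1/29. The least common denominator is lcm(1, ..., 29) = 2329089562800; over this denominator the numerator is 2329089562800 + 1164544781400 + 776363187600 + 582272390700 + 465817912560 + 388181593800 + 332727080400 + 291136195350 + 258787729200 + 232908956280 + 211735414800 + 194090796900 + 179160735600 + 166363540200 + 155272637520 + 145568097675 + 137005268400 + 129393864600 + 122583661200 + 116454478140 + 110909026800 + 105867707400 + 101264763600 + 97045398450 + 93163582512 + 89580367800 + 86262576400 + 83181770100 + 80313433200 = 9227046511387, so H_29 = 9227046511387/2329089562800 (already in lowest terms) ≈ 3.96165. (The PNT-adjacent estimate ln(29) + γ ≈ 3.94451 matches within O(1/n).)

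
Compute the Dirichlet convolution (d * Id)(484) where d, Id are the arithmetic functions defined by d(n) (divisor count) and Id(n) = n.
(d * Id)(484) = 1606

Divisors of 484: [1, 2, 4, 11, 22, 44, 121, 242, 484]. For each d | 484:
  d = 1: d(1) · Id(484/1) = 1 · 484 = 484
  d = 2: d(2) · Id(484/2) = 2 · 242 = 484
  d = 4: d(4) · Id(484/4) = 3 · 121 = 363
  d = 11: d(11) · Id(484/11) = 2 · 44 = 88
  d = 22: d(22) · Id(484/22) = 4 · 22 = 88
  d = 44: d(44) · Id(484/44) = 6 · 11 = 66
  d = 121: d(121) · Id(484/121) = 3 · 4 = 12
  d = 242: d(242) · Id(484/242) = 6 · 2 = 12
  d = 484: d(484) · Id(484/484) = 9 · 1 = 9
Summing: (d * Id)(484) = 484 + 484 + 363 + 88 + 88 + 66 + 12 + 12 + 9 = 1606.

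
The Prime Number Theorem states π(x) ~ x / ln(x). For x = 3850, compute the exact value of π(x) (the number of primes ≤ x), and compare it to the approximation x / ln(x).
π(3850) = 533;  x/ln(x) ≈ 466.34;  relative error ≈ 12.51%.

Directly count primes up to 3850: π(3850) = 533. The PNT approximation gives 3850/ln(3850) ≈ 3850/8.25583 ≈ 466.34. Relative error (π(x) − x/ln(x)) / π(x) ≈ 12.51%; the approximation is known to undercount slightly (Li(x) is a better estimate).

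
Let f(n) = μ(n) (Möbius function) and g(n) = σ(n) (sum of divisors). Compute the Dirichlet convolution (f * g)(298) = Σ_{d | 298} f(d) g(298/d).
(μ * σ)(298) = 298

Divisors of 298: [1, 2, 149, 298]. For each d | 298:
  d = 1: μ(1) · σ(298/1) = 1 · 450 = 450
  d = 2: μ(2) · σ(298/2) = -1 · 150 = -150
  d = 149: μ(149) · σ(298/149) = -1 · 3 = -3
  d = 298: μ(298) · σ(298/298) = 1 · 1 = 1
Summing: (μ * σ)(298) = 450 + -150 + -3 + 1 = 298.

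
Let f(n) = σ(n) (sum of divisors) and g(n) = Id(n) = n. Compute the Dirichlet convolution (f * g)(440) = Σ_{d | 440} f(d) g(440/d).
(σ * Id)(440) = 12397

Divisors of 440: [1, 2, 4, 5, 8, 10, 11, 20, 22, 40, 44, 55, 88, 110, 220, 440]. For each d | 440:
  d = 1: σ(1) · Id(440/1) = 1 · 440 = 440
  d = 2: σ(2) · Id(440/2) = 3 · 220 = 660
  d = 4: σ(4) · Id(440/4) = 7 · 110 = 770
  d = 5: σ(5) · Id(440/5) = 6 · 88 = 528
  d = 8: σ(8) · Id(440/8) = 15 · 55 = 825
  d = 10: σ(10) · Id(440/10) = 18 · 44 = 792
  d = 11: σ(11) · Id(440/11) = 12 · 40 = 480
  d = 20: σ(20) · Id(440/20) = 42 · 22 = 924
  d = 22: σ(22) · Id(440/22) = 36 · 20 = 720
  d = 40: σ(40) · Id(440/40) = 90 · 11 = 990
  d = 44: σ(44) · Id(440/44) = 84 · 10 = 840
  d = 55: σ(55) · Id(440/55) = 72 · 8 = 576
  d = 88: σ(88) · Id(440/88) = 180 · 5 = 900
  d = 110: σ(110) · Id(440/110) = 216 · 4 = 864
  d = 220: σ(220) · Id(440/220) = 504 · 2 = 1008
  d = 440: σ(440) · Id(440/440) = 1080 · 1 = 1080
Summing: (σ * Id)(440) = 440 + 660 + 770 + 528 + 825 + 792 + 480 + 924 + 720 + 990 + 840 + 576 + 900 + 864 + 1008 + 1080 = 12397.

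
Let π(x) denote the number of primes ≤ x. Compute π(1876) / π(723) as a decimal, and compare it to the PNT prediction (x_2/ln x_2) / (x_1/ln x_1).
π(1876)/π(723) = 287/128 ≈ 2.2422;  PNT prediction ≈ 2.2665.

π(723) = 128 and π(1876) = 287, so π(1876)/π(723) ≈ 2.2422. The PNT-predicted ratio is (1876/ln(1876)) / (723/ln(723)) ≈ 2.2665. The two agree to within a few percent, as expected.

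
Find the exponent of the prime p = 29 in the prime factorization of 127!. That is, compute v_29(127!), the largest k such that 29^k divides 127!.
v_29(127!) = 4

Legendre's formula: v_p(n!) = Σ_{k ≥ 1} ⌊n / p^k⌋. For p = 29, n = 127, the terms are:
  ⌊127/29^1⌋ = ⌊127/29⌋ = 4
(the next term ⌊127/29^2⌋ = 0, terminating the sum). Summing: v_29(127!) = 4 = 4.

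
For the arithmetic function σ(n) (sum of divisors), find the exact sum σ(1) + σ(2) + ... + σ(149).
Σ_{n ≤ 149} σ(n) = 18232

Compute σ(n) for each 1 ≤ n ≤ 149: σ(1) = 1, σ(2) = 3, σ(3) = 4, σ(4) = 7, σ(5) = 6, σ(6) = 12, σ(7) = 8, σ(8) = 15, σ(9) = 13, σ(10) = 18, σ(11) = 12, σ(12) = 28, σ(13) = 14, σ(14) = 24, σ(15) = 24, σ(16) = 31, σ(17) = 18, σ(18) = 39, σ(19) = 20, σ(20) = 42, σ(21) = 32, σ(22) = 36, σ(23) = 24, σ(24) = 60, σ(25) = 31, σ(26) = 42, σ(27) = 40, σ(28) = 56, σ(29) = 30, σ(30) = 72, σ(31) = 32, σ(32) = 63, σ(33) = 48, σ(34) = 54, σ(35) = 48, σ(36) = 91, σ(37) = 38, σ(38) = 60, σ(39) = 56, σ(40) = 90, σ(41) = 42, σ(42) = 96, σ(43) = 44, σ(44) = 84, σ(45) = 78, σ(46) = 72, σ(47) = 48, σ(48) = 124, σ(49) = 57, σ(50) = 93, σ(51) = 72, σ(52) = 98, σ(53) = 54, σ(54) = 120, σ(55) = 72, σ(56) = 120, σ(57) = 80, σ(58) = 90, σ(59) = 60, σ(60) = 168, σ(61) = 62, σ(62) = 96, σ(63) = 104, σ(64) = 127, σ(65) = 84, σ(66) = 144, σ(67) = 68, σ(68) = 126, σ(69) = 96, σ(70) = 144, σ(71) = 72, σ(72) = 195, σ(73) = 74, σ(74) = 114, σ(75) = 124, σ(76) = 140, σ(77) = 96, σ(78) = 168, σ(79) = 80, σ(80) = 186, σ(81) = 121, σ(82) = 126, σ(83) = 84, σ(84) = 224, σ(85) = 108, σ(86) = 132, σ(87) = 120, σ(88) = 180, σ(89) = 90, σ(90) = 234, σ(91) = 112, σ(92) = 168, σ(93) = 128, σ(94) = 144, σ(95) = 120, σ(96) = 252, σ(97) = 98, σ(98) = 171, σ(99) = 156, σ(100) = 217, σ(101) = 102, σ(102) = 216, σ(103) = 104, σ(104) = 210, σ(105) = 192, σ(106) = 162, σ(107) = 108, σ(108) = 280, σ(109) = 110, σ(110) = 216, σ(111) = 152, σ(112) = 248, σ(113) = 114, σ(114) = 240, σ(115) = 144, σ(116) = 210, σ(117) = 182, σ(118) = 180, σ(119) = 144, σ(120) = 360, σ(121) = 133, σ(122) = 186, σ(123) = 168, σ(124) = 224, σ(125) = 156, σ(126) = 312, σ(127) = 128, σ(128) = 255, σ(129) = 176, σ(130) = 252, σ(131) = 132, σ(132) = 336, σ(133) = 160, σ(134) = 204, σ(135) = 240, σ(136) = 270, σ(137) = 138, σ(138) = 288, σ(139) = 140, σ(140) = 336, σ(141) = 192, σ(142) = 216, σ(143) = 168, σ(144) = 403, σ(145) = 180, σ(146) = 222, σ(147) = 228, σ(148) = 266, σ(149) = 150. Summing all 149 values: 18232. (Average order: Σ_{n ≤ x} σ(n) ~ (π²/12) x². For x = 149, (π²/12)·149² ≈ 18259.59.)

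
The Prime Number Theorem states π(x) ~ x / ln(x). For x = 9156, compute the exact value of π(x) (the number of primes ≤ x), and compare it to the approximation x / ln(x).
π(9156) = 1134;  x/ln(x) ≈ 1003.71;  relative error ≈ 11.49%.

Directly count primes up to 9156: π(9156) = 1134. The PNT approximation gives 9156/ln(9156) ≈ 9156/9.12216 ≈ 1003.71. Relative error (π(x) − x/ln(x)) / π(x) ≈ 11.49%; the approximation is known to undercount slightly (Li(x) is a better estimate).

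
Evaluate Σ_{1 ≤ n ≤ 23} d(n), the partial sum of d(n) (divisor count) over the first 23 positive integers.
Σ_{n ≤ 23} d(n) = 76

Compute d(n) for each 1 ≤ n ≤ 23: d(1) = 1, d(2) = 2, d(3) = 2, d(4) = 3, d(5) = 2, d(6) = 4, d(7) = 2, d(8) = 4, d(9) = 3, d(10) = 4, d(11) = 2, d(12) = 6, d(13) = 2, d(14) = 4, d(15) = 4, d(16) = 5, d(17) = 2, d(18) = 6, d(19) = 2, d(20) = 6, d(21) = 4, d(22) = 4, d(23) = 2. Summing all 23 values: 76. (Dirichlet's divisor formula: Σ_{n ≤ x} d(n) = x ln(x) + (2γ − 1) x + O(√x). For x = 23, the asymptotic estimate is ≈ 75.67.)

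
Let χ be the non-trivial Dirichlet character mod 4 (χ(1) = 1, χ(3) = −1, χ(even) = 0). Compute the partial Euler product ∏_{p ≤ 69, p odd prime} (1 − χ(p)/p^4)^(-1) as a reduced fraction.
∏ = 1651066280281380138536686837541579766361280941939967829361597654494040671703/1669523570694536178861740034086625672835197425049896317943747132528787456000

The odd primes p ≤ 69 are [3, 5, 7, 11, 13, 17, 19, 23, 29, 31, 37, 41, 43, 47, 53, 59, 61, 67]. For each, χ(p) = 1 if p ≡ 1 mod 4, χ(p) = −1 if p ≡ 3 mod 4. Taking (1 − χ(p)/p^4)^(-1) = p^4/(p^4 − χ(p)): (1 − (-1)/3^4)^(-1) · (1 − (1)/5^4)^(-1) · (1 − (-1)/7^4)^(-1) · (1 − (-1)/11^4)^(-1) · (1 − (1)/13^4)^(-1) · (1 − (1)/17^4)^(-1) · (1 − (-1)/19^4)^(-1) · (1 − (-1)/23^4)^(-1) · (1 − (1)/29^4)^(-1) · (1 − (-1)/31^4)^(-1) · (1 − (1)/37^4)^(-1) · (1 − (1)/41^4)^(-1) · (1 − (-1)/43^4)^(-1) · (1 − (-1)/47^4)^(-1) · (1 − (1)/53^4)^(-1) · (1 − (-1)/59^4)^(-1) · (1 − (1)/61^4)^(-1) · (1 − (-1)/67^4)^(-1) = 1651066280281380138536686837541579766361280941939967829361597654494040671703/1669523570694536178861740034086625672835197425049896317943747132528787456000.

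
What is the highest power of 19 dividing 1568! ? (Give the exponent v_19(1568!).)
v_19(1568!) = 86

Legendre's formula: v_p(n!) = Σ_{k ≥ 1} ⌊n / p^k⌋. For p = 19, n = 1568, the terms are:
  ⌊1568/19^1⌋ = ⌊1568/19⌋ = 82
  ⌊1568/19^2⌋ = ⌊1568/361⌋ = 4
(the next term ⌊1568/19^3⌋ = 0, terminating the sum). Summing: v_19(1568!) = 82 + 4 = 86.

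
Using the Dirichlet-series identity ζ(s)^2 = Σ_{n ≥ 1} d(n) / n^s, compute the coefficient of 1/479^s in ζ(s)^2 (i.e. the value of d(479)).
d(479) = 2

ζ(s)^2 = (Σ 1/m^s)(Σ 1/k^s). The coefficient of 1/n^s in the product is the number of ordered pairs (m, k) with mk = n, which equals d(n). For n = 479, divisors are [1, 479], so d(479) = 2.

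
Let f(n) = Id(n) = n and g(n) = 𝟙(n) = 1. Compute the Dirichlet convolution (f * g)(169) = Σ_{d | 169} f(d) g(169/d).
(Id * 𝟙)(169) = 183

Divisors of 169: [1, 13, 169]. For each d | 169:
  d = 1: Id(1) · 𝟙(169/1) = 1 · 1 = 1
  d = 13: Id(13) · 𝟙(169/13) = 13 · 1 = 13
  d = 169: Id(169) · 𝟙(169/169) = 169 · 1 = 169
Summing: (Id * 𝟙)(169) = 1 + 13 + 169 = 183.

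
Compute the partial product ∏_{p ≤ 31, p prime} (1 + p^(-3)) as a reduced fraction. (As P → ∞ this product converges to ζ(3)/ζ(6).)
∏ = 123276368443014873612288/104343309932640260237195

The primes p ≤ 31 are [2, 3, 5, 7, 11, 13, 17, 19, 23, 29, 31]. For each, (1 + 1/p^3) = (p^3 + 1)/p^3. Multiplying these fractions over p ∈ [2, 3, 5, 7, 11, 13, 17, 19, 23, 29, 31] gives 123276368443014873612288/104343309932640260237195. (In the limit P → ∞ this tends to ζ(3)/ζ(6).)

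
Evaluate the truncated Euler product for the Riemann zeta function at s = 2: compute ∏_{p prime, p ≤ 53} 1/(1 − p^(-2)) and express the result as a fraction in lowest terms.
∏ = 35034630647548196605993834769/21373637931227167970033664000

The primes p ≤ 53 are [2, 3, 5, 7, 11, 13, 17, 19, 23, 29, 31, 37, 41, 43, 47, 53]. For each prime, (1 − 1/p^2)^(-1) = p^2 / (p^2 − 1). The product is (1 − 1/2^2)^(-1), (1 − 1/3^2)^(-1), (1 − 1/5^2)^(-1), (1 − 1/7^2)^(-1), (1 − 1/11^2)^(-1), (1 − 1/13^2)^(-1), (1 − 1/17^2)^(-1), (1 − 1/19^2)^(-1), (1 − 1/23^2)^(-1), (1 − 1/29^2)^(-1), (1 − 1/31^2)^(-1), (1 − 1/37^2)^(-1), (1 − 1/41^2)^(-1), (1 − 1/43^2)^(-1), (1 − 1/47^2)^(-1), (1 − 1/53^2)^(-1) = ∏ p^2 / (p^2 − 1) = 35034630647548196605993834769/21373637931227167970033664000.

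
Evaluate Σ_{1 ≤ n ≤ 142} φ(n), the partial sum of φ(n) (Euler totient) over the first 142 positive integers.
Σ_{n ≤ 142} φ(n) = 6162

Compute φ(n) for each 1 ≤ n ≤ 142: φ(1) = 1, φ(2) = 1, φ(3) = 2, φ(4) = 2, φ(5) = 4, φ(6) = 2, φ(7) = 6, φ(8) = 4, φ(9) = 6, φ(10) = 4, φ(11) = 10, φ(12) = 4, φ(13) = 12, φ(14) = 6, φ(15) = 8, φ(16) = 8, φ(17) = 16, φ(18) = 6, φ(19) = 18, φ(20) = 8, φ(21) = 12, φ(22) = 10, φ(23) = 22, φ(24) = 8, φ(25) = 20, φ(26) = 12, φ(27) = 18, φ(28) = 12, φ(29) = 28, φ(30) = 8, φ(31) = 30, φ(32) = 16, φ(33) = 20, φ(34) = 16, φ(35) = 24, φ(36) = 12, φ(37) = 36, φ(38) = 18, φ(39) = 24, φ(40) = 16, φ(41) = 40, φ(42) = 12, φ(43) = 42, φ(44) = 20, φ(45) = 24, φ(46) = 22, φ(47) = 46, φ(48) = 16, φ(49) = 42, φ(50) = 20, φ(51) = 32, φ(52) = 24, φ(53) = 52, φ(54) = 18, φ(55) = 40, φ(56) = 24, φ(57) = 36, φ(58) = 28, φ(59) = 58, φ(60) = 16, φ(61) = 60, φ(62) = 30, φ(63) = 36, φ(64) = 32, φ(65) = 48, φ(66) = 20, φ(67) = 66, φ(68) = 32, φ(69) = 44, φ(70) = 24, φ(71) = 70, φ(72) = 24, φ(73) = 72, φ(74) = 36, φ(75) = 40, φ(76) = 36, φ(77) = 60, φ(78) = 24, φ(79) = 78, φ(80) = 32, φ(81) = 54, φ(82) = 40, φ(83) = 82, φ(84) = 24, φ(85) = 64, φ(86) = 42, φ(87) = 56, φ(88) = 40, φ(89) = 88, φ(90) = 24, φ(91) = 72, φ(92) = 44, φ(93) = 60, φ(94) = 46, φ(95) = 72, φ(96) = 32, φ(97) = 96, φ(98) = 42, φ(99) = 60, φ(100) = 40, φ(101) = 100, φ(102) = 32, φ(103) = 102, φ(104) = 48, φ(105) = 48, φ(106) = 52, φ(107) = 106, φ(108) = 36, φ(109) = 108, φ(110) = 40, φ(111) = 72, φ(112) = 48, φ(113) = 112, φ(114) = 36, φ(115) = 88, φ(116) = 56, φ(117) = 72, φ(118) = 58, φ(119) = 96, φ(120) = 32, φ(121) = 110, φ(122) = 60, φ(123) = 80, φ(124) = 60, φ(125) = 100, φ(126) = 36, φ(127) = 126, φ(128) = 64, φ(129) = 84, φ(130) = 48, φ(131) = 130, φ(132) = 40, φ(133) = 108, φ(134) = 66, φ(135) = 72, φ(136) = 64, φ(137) = 136, φ(138) = 44, φ(139) = 138, φ(140) = 48, φ(141) = 92, φ(142) = 70. Summing all 142 values: 6162. (Average order: Σ_{n ≤ x} φ(n) ~ (3/π²) x². For x = 142, (3/π²)·142² ≈ 6129.12.)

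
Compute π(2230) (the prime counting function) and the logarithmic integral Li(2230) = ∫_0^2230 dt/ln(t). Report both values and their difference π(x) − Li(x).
π(2230) = 331;  Li(2230) ≈ 344.85;  π(x) − Li(x) ≈ -13.85.

Direct count of primes ≤ 2230 gives π(2230) = 331. Numerical evaluation of the logarithmic integral gives Li(2230) ≈ 344.85. The difference π(x) − Li(x) ≈ -13.85 is typically negative for small/moderate x (Li(x) overestimates), though Littlewood's theorem shows this sign changes infinitely often.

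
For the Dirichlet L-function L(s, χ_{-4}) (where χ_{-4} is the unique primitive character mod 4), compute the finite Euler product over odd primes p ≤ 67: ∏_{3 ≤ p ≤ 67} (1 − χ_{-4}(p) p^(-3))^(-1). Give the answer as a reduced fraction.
∏ = 497044101252700953274063170881740849527845657594881/512972994773739111227016105418519405174088647311360

The odd primes p ≤ 67 are [3, 5, 7, 11, 13, 17, 19, 23, 29, 31, 37, 41, 43, 47, 53, 59, 61, 67]. For each, χ(p) = 1 if p ≡ 1 mod 4, χ(p) = −1 if p ≡ 3 mod 4. Taking (1 − χ(p)/p^3)^(-1) = p^3/(p^3 − χ(p)): (1 − (-1)/3^3)^(-1) · (1 − (1)/5^3)^(-1) · (1 − (-1)/7^3)^(-1) · (1 − (-1)/11^3)^(-1) · (1 − (1)/13^3)^(-1) · (1 − (1)/17^3)^(-1) · (1 − (-1)/19^3)^(-1) · (1 − (-1)/23^3)^(-1) · (1 − (1)/29^3)^(-1) · (1 − (-1)/31^3)^(-1) · (1 − (1)/37^3)^(-1) · (1 − (1)/41^3)^(-1) · (1 − (-1)/43^3)^(-1) · (1 − (-1)/47^3)^(-1) · (1 − (1)/53^3)^(-1) · (1 − (-1)/59^3)^(-1) · (1 − (1)/61^3)^(-1) · (1 − (-1)/67^3)^(-1) = 497044101252700953274063170881740849527845657594881/512972994773739111227016105418519405174088647311360.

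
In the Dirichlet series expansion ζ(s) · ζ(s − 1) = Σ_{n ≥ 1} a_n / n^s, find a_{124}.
σ(124) = 224

In the product (Σ m^0/m^s)(Σ k / k^s) = Σ (Σ_{d | n} d) / n^s, the coefficient of 1/n^s is σ(n) = Σ_{d | n} d. For n = 124, divisors are [1, 2, 4, 31, 62, 124]; summing: σ(124) = 224.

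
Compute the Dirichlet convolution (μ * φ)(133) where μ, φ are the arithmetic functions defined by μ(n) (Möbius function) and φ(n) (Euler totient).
(μ * φ)(133) = 85

Divisors of 133: [1, 7, 19, 133]. For each d | 133:
  d = 1: μ(1) · φ(133/1) = 1 · 108 = 108
  d = 7: μ(7) · φ(133/7) = -1 · 18 = -18
  d = 19: μ(19) · φ(133/19) = -1 · 6 = -6
  d = 133: μ(133) · φ(133/133) = 1 · 1 = 1
Summing: (μ * φ)(133) = 108 + -18 + -6 + 1 = 85.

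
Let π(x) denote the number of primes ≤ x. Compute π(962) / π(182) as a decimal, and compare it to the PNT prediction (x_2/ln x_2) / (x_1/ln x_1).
π(962)/π(182) = 162/42 ≈ 3.8571;  PNT prediction ≈ 4.0045.

π(182) = 42 and π(962) = 162, so π(962)/π(182) ≈ 3.8571. The PNT-predicted ratio is (962/ln(962)) / (182/ln(182)) ≈ 4.0045. The two agree to within a few percent, as expected.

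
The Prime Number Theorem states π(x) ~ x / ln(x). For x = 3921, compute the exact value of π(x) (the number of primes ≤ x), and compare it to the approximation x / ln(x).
π(3921) = 543;  x/ln(x) ≈ 473.89;  relative error ≈ 12.73%.

Directly count primes up to 3921: π(3921) = 543. The PNT approximation gives 3921/ln(3921) ≈ 3921/8.27410 ≈ 473.89. Relative error (π(x) − x/ln(x)) / π(x) ≈ 12.73%; the approximation is known to undercount slightly (Li(x) is a better estimate).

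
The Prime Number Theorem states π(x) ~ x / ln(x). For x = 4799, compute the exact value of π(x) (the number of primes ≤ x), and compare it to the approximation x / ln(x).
π(4799) = 646;  x/ln(x) ≈ 566.18;  relative error ≈ 12.36%.

Directly count primes up to 4799: π(4799) = 646. The PNT approximation gives 4799/ln(4799) ≈ 4799/8.47616 ≈ 566.18. Relative error (π(x) − x/ln(x)) / π(x) ≈ 12.36%; the approximation is known to undercount slightly (Li(x) is a better estimate).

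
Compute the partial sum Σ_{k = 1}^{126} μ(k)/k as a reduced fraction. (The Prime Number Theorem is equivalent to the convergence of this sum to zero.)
Σ μ(k)/k = 23090940688334333795050585396213953208427071/3161005464041760778814520629154366249327468699

Values of μ(k) for 1 ≤ k ≤ 126: μ(1) = 1, μ(2) = -1, μ(3) = -1, μ(5) = -1, μ(6) = 1, μ(7) = -1, μ(10) = 1, μ(11) = -1, μ(13) = -1, μ(14) = 1, μ(15) = 1, μ(17) = -1, μ(19) = -1, μ(21) = 1, μ(22) = 1, μ(23) = -1, μ(26) = 1, μ(29) = -1, μ(30) = -1, μ(31) = -1, μ(33) = 1, μ(34) = 1, μ(35) = 1, μ(37) = -1, μ(38) = 1, μ(39) = 1, μ(41) = -1, μ(42) = -1, μ(43) = -1, μ(46) = 1, μ(47) = -1, μ(51) = 1, μ(53) = -1, μ(55) = 1, μ(57) = 1, μ(58) = 1, μ(59) = -1, μ(61) = -1, μ(62) = 1, μ(65) = 1, μ(66) = -1, μ(67) = -1, μ(69) = 1, μ(70) = -1, μ(71) = -1, μ(73) = -1, μ(74) = 1, μ(77) = 1, μ(78) = -1, μ(79) = -1, μ(82) = 1, μ(83) = -1, μ(85) = 1, μ(86) = 1, μ(87) = 1, μ(89) = -1, μ(91) = 1, μ(93) = 1, μ(94) = 1, μ(95) = 1, μ(97) = -1, μ(101) = -1, μ(102) = -1, μ(103) = -1, μ(105) = -1, μ(106) = 1, μ(107) = -1, μ(109) = -1, μ(110) = -1, μ(111) = 1, μ(113) = -1, μ(114) = -1, μ(115) = 1, μ(118) = 1, μ(119) = 1, μ(122) = 1, μ(123) = 1, with μ = 0 on non-squarefree integers. Summing μ(k)/k for k where μ(k) ≠ 0 gives 23090940688334333795050585396213953208427071/3161005464041760778814520629154366249327468699 ≈ 0.0073. (PNT ⟺ this sum → 0 as n → ∞.)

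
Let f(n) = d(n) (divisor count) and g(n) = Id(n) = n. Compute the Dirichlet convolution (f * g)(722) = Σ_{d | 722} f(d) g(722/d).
(d * Id)(722) = 1608

Divisors of 722: [1, 2, 19, 38, 361, 722]. For each d | 722:
  d = 1: d(1) · Id(722/1) = 1 · 722 = 722
  d = 2: d(2) · Id(722/2) = 2 · 361 = 722
  d = 19: d(19) · Id(722/19) = 2 · 38 = 76
  d = 38: d(38) · Id(722/38) = 4 · 19 = 76
  d = 361: d(361) · Id(722/361) = 3 · 2 = 6
  d = 722: d(722) · Id(722/722) = 6 · 1 = 6
Summing: (d * Id)(722) = 722 + 722 + 76 + 76 + 6 + 6 = 1608.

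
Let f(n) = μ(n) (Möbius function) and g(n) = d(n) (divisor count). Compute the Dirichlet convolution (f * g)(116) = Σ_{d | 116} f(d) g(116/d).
(μ * d)(116) = 1

Divisors of 116: [1, 2, 4, 29, 58, 116]. For each d | 116:
  d = 1: μ(1) · d(116/1) = 1 · 6 = 6
  d = 2: μ(2) · d(116/2) = -1 · 4 = -4
  d = 4: μ(4) · d(116/4) = 0 · 2 = 0
  d = 29: μ(29) · d(116/29) = -1 · 3 = -3
  d = 58: μ(58) · d(116/58) = 1 · 2 = 2
  d = 116: μ(116) · d(116/116) = 0 · 1 = 0
Summing: (μ * d)(116) = 6 + -4 + 0 + -3 + 2 + 0 = 1.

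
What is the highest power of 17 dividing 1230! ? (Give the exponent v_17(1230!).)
v_17(1230!) = 76

Legendre's formula: v_p(n!) = Σ_{k ≥ 1} ⌊n / p^k⌋. For p = 17, n = 1230, the terms are:
  ⌊1230/17^1⌋ = ⌊1230/17⌋ = 72
  ⌊1230/17^2⌋ = ⌊1230/289⌋ = 4
(the next term ⌊1230/17^3⌋ = 0, terminating the sum). Summing: v_17(1230!) = 72 + 4 = 76.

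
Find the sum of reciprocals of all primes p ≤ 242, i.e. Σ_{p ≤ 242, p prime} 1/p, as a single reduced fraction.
Σ 1/p = 506873196134241441348690763593294873492730445394823722837469097176314709804649267964680634478659521/256041159035492609053110100510385311995538591998443060216114576417920917800321526504084465112487730

π(242) = 53, so the primes ≤ 242 are [2, 3, 5, 7, 11, 13, 17, 19, 23, 29, 31, 37, 41, 43, 47, 53, 59, 61, 67, 71, 73, 79, 83, 89, 97, 101, 103, 107, 109, 113, 127, 131, 137, 139, 149, 151, 157, 163, 167, 173, 179, 181, 191, 193, 197, 199, 211, 223, 227, 229, 233, 239, 241]. Summing 1/p over these primes: 506873196134241441348690763593294873492730445394823722837469097176314709804649267964680634478659521/256041159035492609053110100510385311995538591998443060216114576417920917800321526504084465112487730 ≈ 1.9797. Mertens estimate ln ln(242) + 0.2615 ≈ 1.9642.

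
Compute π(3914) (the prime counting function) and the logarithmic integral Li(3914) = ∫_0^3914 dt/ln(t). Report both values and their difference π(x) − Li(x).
π(3914) = 541;  Li(3914) ≈ 554.98;  π(x) − Li(x) ≈ -13.98.

Direct count of primes ≤ 3914 gives π(3914) = 541. Numerical evaluation of the logarithmic integral gives Li(3914) ≈ 554.98. The difference π(x) − Li(x) ≈ -13.98 is typically negative for small/moderate x (Li(x) overestimates), though Littlewood's theorem shows this sign changes infinitely often.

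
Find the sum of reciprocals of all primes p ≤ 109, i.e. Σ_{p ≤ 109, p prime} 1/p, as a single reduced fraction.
Σ 1/p = 514977313070181206962860776592994315598662571/279734996817854936178276161872067809674997230

π(109) = 29, so the primes ≤ 109 are [2, 3, 5, 7, 11, 13, 17, 19, 23, 29, 31, 37, 41, 43, 47, 53, 59, 61, 67, 71, 73, 79, 83, 89, 97, 101, 103, 107, 109]. Summing 1/p over these primes: 514977313070181206962860776592994315598662571/279734996817854936178276161872067809674997230 ≈ 1.8409. Mertens estimate ln ln(109) + 0.2615 ≈ 1.8072.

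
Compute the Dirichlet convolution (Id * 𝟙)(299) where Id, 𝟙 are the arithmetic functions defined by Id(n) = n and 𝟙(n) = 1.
(Id * 𝟙)(299) = 336

Divisors of 299: [1, 13, 23, 299]. For each d | 299:
  d = 1: Id(1) · 𝟙(299/1) = 1 · 1 = 1
  d = 13: Id(13) · 𝟙(299/13) = 13 · 1 = 13
  d = 23: Id(23) · 𝟙(299/23) = 23 · 1 = 23
  d = 299: Id(299) · 𝟙(299/299) = 299 · 1 = 299
Summing: (Id * 𝟙)(299) = 1 + 13 + 23 + 299 = 336.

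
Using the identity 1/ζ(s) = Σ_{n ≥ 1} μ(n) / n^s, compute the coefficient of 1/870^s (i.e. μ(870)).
μ(870) = 1

Factor n = 870 = 2 · 3 · 5 · 29. μ(n) = 0 if any exponent ≥ 2 (not squarefree); otherwise μ(n) = (−1)^{ω(n)} where ω(n) is the number of distinct prime factors. Applying: μ(870) = 1.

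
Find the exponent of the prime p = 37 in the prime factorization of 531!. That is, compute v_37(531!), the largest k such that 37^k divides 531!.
v_37(531!) = 14

Legendre's formula: v_p(n!) = Σ_{k ≥ 1} ⌊n / p^k⌋. For p = 37, n = 531, the terms are:
  ⌊531/37^1⌋ = ⌊531/37⌋ = 14
(the next term ⌊531/37^2⌋ = 0, terminating the sum). Summing: v_37(531!) = 14 = 14.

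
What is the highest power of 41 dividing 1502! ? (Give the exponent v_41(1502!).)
v_41(1502!) = 36

Legendre's formula: v_p(n!) = Σ_{k ≥ 1} ⌊n / p^k⌋. For p = 41, n = 1502, the terms are:
  ⌊1502/41^1⌋ = ⌊1502/41⌋ = 36
(the next term ⌊1502/41^2⌋ = 0, terminating the sum). Summing: v_41(1502!) = 36 = 36.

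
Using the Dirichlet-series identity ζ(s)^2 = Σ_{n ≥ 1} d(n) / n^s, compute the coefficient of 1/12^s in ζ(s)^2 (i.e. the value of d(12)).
d(12) = 6

ζ(s)^2 = (Σ 1/m^s)(Σ 1/k^s). The coefficient of 1/n^s in the product is the number of ordered pairs (m, k) with mk = n, which equals d(n). For n = 12, divisors are [1, 2, 3, 4, 6, 12], so d(12) = 6.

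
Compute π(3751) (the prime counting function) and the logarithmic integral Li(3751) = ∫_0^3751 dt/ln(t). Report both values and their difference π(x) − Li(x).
π(3751) = 522;  Li(3751) ≈ 535.23;  π(x) − Li(x) ≈ -13.23.

Direct count of primes ≤ 3751 gives π(3751) = 522. Numerical evaluation of the logarithmic integral gives Li(3751) ≈ 535.23. The difference π(x) − Li(x) ≈ -13.23 is typically negative for small/moderate x (Li(x) overestimates), though Littlewood's theorem shows this sign changes infinitely often.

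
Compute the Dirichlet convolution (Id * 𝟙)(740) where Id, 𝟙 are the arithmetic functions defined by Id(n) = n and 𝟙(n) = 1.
(Id * 𝟙)(740) = 1596

Divisors of 740: [1, 2, 4, 5, 10, 20, 37, 74, 148, 185, 370, 740]. For each d | 740:
  d = 1: Id(1) · 𝟙(740/1) = 1 · 1 = 1
  d = 2: Id(2) · 𝟙(740/2) = 2 · 1 = 2
  d = 4: Id(4) · 𝟙(740/4) = 4 · 1 = 4
  d = 5: Id(5) · 𝟙(740/5) = 5 · 1 = 5
  d = 10: Id(10) · 𝟙(740/10) = 10 · 1 = 10
  d = 20: Id(20) · 𝟙(740/20) = 20 · 1 = 20
  d = 37: Id(37) · 𝟙(740/37) = 37 · 1 = 37
  d = 74: Id(74) · 𝟙(740/74) = 74 · 1 = 74
  d = 148: Id(148) · 𝟙(740/148) = 148 · 1 = 148
  d = 185: Id(185) · 𝟙(740/185) = 185 · 1 = 185
  d = 370: Id(370) · 𝟙(740/370) = 370 · 1 = 370
  d = 740: Id(740) · 𝟙(740/740) = 740 · 1 = 740
Summing: (Id * 𝟙)(740) = 1 + 2 + 4 + 5 + 10 + 20 + 37 + 74 + 148 + 185 + 370 + 740 = 1596.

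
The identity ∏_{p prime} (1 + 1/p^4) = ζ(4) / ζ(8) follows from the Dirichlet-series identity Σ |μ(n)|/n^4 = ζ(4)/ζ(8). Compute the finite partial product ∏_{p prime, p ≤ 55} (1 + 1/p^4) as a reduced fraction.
∏ = 22191296873353842710281222970410269196792920578371108176528669216114688/20586999778381633591344384332656221508370849439367985929948634732675625

The primes p ≤ 55 are [2, 3, 5, 7, 11, 13, 17, 19, 23, 29, 31, 37, 41, 43, 47, 53]. For each, (1 + 1/p^4) = (p^4 + 1)/p^4. Multiplying these fractions over p ∈ [2, 3, 5, 7, 11, 13, 17, 19, 23, 29, 31, 37, 41, 43, 47, 53] gives 22191296873353842710281222970410269196792920578371108176528669216114688/20586999778381633591344384332656221508370849439367985929948634732675625. (In the limit P → ∞ this tends to ζ(4)/ζ(8).)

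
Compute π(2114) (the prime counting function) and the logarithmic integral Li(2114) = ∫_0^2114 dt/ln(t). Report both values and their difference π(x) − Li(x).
π(2114) = 319;  Li(2114) ≈ 329.75;  π(x) − Li(x) ≈ -10.75.

Direct count of primes ≤ 2114 gives π(2114) = 319. Numerical evaluation of the logarithmic integral gives Li(2114) ≈ 329.75. The difference π(x) − Li(x) ≈ -10.75 is typically negative for small/moderate x (Li(x) overestimates), though Littlewood's theorem shows this sign changes infinitely often.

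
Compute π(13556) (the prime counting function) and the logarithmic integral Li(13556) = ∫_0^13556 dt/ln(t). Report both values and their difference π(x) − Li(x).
π(13556) = 1604;  Li(13556) ≈ 1625.67;  π(x) − Li(x) ≈ -21.67.

Direct count of primes ≤ 13556 gives π(13556) = 1604. Numerical evaluation of the logarithmic integral gives Li(13556) ≈ 1625.67. The difference π(x) − Li(x) ≈ -21.67 is typically negative for small/moderate x (Li(x) overestimates), though Littlewood's theorem shows this sign changes infinitely often.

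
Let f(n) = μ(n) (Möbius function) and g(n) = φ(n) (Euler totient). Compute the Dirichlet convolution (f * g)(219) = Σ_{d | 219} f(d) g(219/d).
(μ * φ)(219) = 71

Divisors of 219: [1, 3, 73, 219]. For each d | 219:
  d = 1: μ(1) · φ(219/1) = 1 · 144 = 144
  d = 3: μ(3) · φ(219/3) = -1 · 72 = -72
  d = 73: μ(73) · φ(219/73) = -1 · 2 = -2
  d = 219: μ(219) · φ(219/219) = 1 · 1 = 1
Summing: (μ * φ)(219) = 144 + -72 + -2 + 1 = 71.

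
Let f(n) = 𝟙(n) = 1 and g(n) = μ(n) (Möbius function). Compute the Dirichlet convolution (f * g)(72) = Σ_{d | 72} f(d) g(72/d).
(𝟙 * μ)(72) = 0

Divisors of 72: [1, 2, 3, 4, 6, 8, 9, 12, 18, 24, 36, 72]. For each d | 72:
  d = 1: 𝟙(1) · μ(72/1) = 1 · 0 = 0
  d = 2: 𝟙(2) · μ(72/2) = 1 · 0 = 0
  d = 3: 𝟙(3) · μ(72/3) = 1 · 0 = 0
  d = 4: 𝟙(4) · μ(72/4) = 1 · 0 = 0
  d = 6: 𝟙(6) · μ(72/6) = 1 · 0 = 0
  d = 8: 𝟙(8) · μ(72/8) = 1 · 0 = 0
  d = 9: 𝟙(9) · μ(72/9) = 1 · 0 = 0
  d = 12: 𝟙(12) · μ(72/12) = 1 · 1 = 1
  d = 18: 𝟙(18) · μ(72/18) = 1 · 0 = 0
  d = 24: 𝟙(24) · μ(72/24) = 1 · -1 = -1
  d = 36: 𝟙(36) · μ(72/36) = 1 · -1 = -1
  d = 72: 𝟙(72) · μ(72/72) = 1 · 1 = 1
Summing: (𝟙 * μ)(72) = 0 + 0 + 0 + 0 + 0 + 0 + 0 + 1 + 0 + -1 + -1 + 1 = 0.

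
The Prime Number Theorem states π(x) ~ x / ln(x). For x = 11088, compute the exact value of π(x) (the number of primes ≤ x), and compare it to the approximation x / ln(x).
π(11088) = 1344;  x/ln(x) ≈ 1190.51;  relative error ≈ 11.42%.

Directly count primes up to 11088: π(11088) = 1344. The PNT approximation gives 11088/ln(11088) ≈ 11088/9.31362 ≈ 1190.51. Relative error (π(x) − x/ln(x)) / π(x) ≈ 11.42%; the approximation is known to undercount slightly (Li(x) is a better estimate).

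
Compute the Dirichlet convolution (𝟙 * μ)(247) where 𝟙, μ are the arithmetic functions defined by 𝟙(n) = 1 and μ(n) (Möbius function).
(𝟙 * μ)(247) = 0

Divisors of 247: [1, 13, 19, 247]. For each d | 247:
  d = 1: 𝟙(1) · μ(247/1) = 1 · 1 = 1
  d = 13: 𝟙(13) · μ(247/13) = 1 · -1 = -1
  d = 19: 𝟙(19) · μ(247/19) = 1 · -1 = -1
  d = 247: 𝟙(247) · μ(247/247) = 1 · 1 = 1
Summing: (𝟙 * μ)(247) = 1 + -1 + -1 + 1 = 0.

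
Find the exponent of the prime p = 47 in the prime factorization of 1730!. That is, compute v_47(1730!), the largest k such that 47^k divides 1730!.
v_47(1730!) = 36

Legendre's formula: v_p(n!) = Σ_{k ≥ 1} ⌊n / p^k⌋. For p = 47, n = 1730, the terms are:
  ⌊1730/47^1⌋ = ⌊1730/47⌋ = 36
(the next term ⌊1730/47^2⌋ = 0, terminating the sum). Summing: v_47(1730!) = 36 = 36.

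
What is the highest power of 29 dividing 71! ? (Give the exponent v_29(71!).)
v_29(71!) = 2

Legendre's formula: v_p(n!) = Σ_{k ≥ 1} ⌊n / p^k⌋. For p = 29, n = 71, the terms are:
  ⌊71/29^1⌋ = ⌊71/29⌋ = 2
(the next term ⌊71/29^2⌋ = 0, terminating the sum). Summing: v_29(71!) = 2 = 2.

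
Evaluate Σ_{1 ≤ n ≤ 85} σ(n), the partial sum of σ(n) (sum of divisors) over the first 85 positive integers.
Σ_{n ≤ 85} σ(n) = 5977

Compute σ(n) for each 1 ≤ n ≤ 85: σ(1) = 1, σ(2) = 3, σ(3) = 4, σ(4) = 7, σ(5) = 6, σ(6) = 12, σ(7) = 8, σ(8) = 15, σ(9) = 13, σ(10) = 18, σ(11) = 12, σ(12) = 28, σ(13) = 14, σ(14) = 24, σ(15) = 24, σ(16) = 31, σ(17) = 18, σ(18) = 39, σ(19) = 20, σ(20) = 42, σ(21) = 32, σ(22) = 36, σ(23) = 24, σ(24) = 60, σ(25) = 31, σ(26) = 42, σ(27) = 40, σ(28) = 56, σ(29) = 30, σ(30) = 72, σ(31) = 32, σ(32) = 63, σ(33) = 48, σ(34) = 54, σ(35) = 48, σ(36) = 91, σ(37) = 38, σ(38) = 60, σ(39) = 56, σ(40) = 90, σ(41) = 42, σ(42) = 96, σ(43) = 44, σ(44) = 84, σ(45) = 78, σ(46) = 72, σ(47) = 48, σ(48) = 124, σ(49) = 57, σ(50) = 93, σ(51) = 72, σ(52) = 98, σ(53) = 54, σ(54) = 120, σ(55) = 72, σ(56) = 120, σ(57) = 80, σ(58) = 90, σ(59) = 60, σ(60) = 168, σ(61) = 62, σ(62) = 96, σ(63) = 104, σ(64) = 127, σ(65) = 84, σ(66) = 144, σ(67) = 68, σ(68) = 126, σ(69) = 96, σ(70) = 144, σ(71) = 72, σ(72) = 195, σ(73) = 74, σ(74) = 114, σ(75) = 124, σ(76) = 140, σ(77) = 96, σ(78) = 168, σ(79) = 80, σ(80) = 186, σ(81) = 121, σ(82) = 126, σ(83) = 84, σ(84) = 224, σ(85) = 108. Summing all 85 values: 5977. (Average order: Σ_{n ≤ x} σ(n) ~ (π²/12) x². For x = 85, (π²/12)·85² ≈ 5942.32.)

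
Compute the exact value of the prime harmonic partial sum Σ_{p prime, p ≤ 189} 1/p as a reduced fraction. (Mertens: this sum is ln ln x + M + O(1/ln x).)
Σ 1/p = 10408867916382550633331528920459565913027063402071390584941986323453055203/5397346292805549782720214077673687806275517530364350655459511599582614290

π(189) = 42, so the primes ≤ 189 are [2, 3, 5, 7, 11, 13, 17, 19, 23, 29, 31, 37, 41, 43, 47, 53, 59, 61, 67, 71, 73, 79, 83, 89, 97, 101, 103, 107, 109, 113, 127, 131, 137, 139, 149, 151, 157, 163, 167, 173, 179, 181]. Summing 1/p over these primes: 10408867916382550633331528920459565913027063402071390584941986323453055203/5397346292805549782720214077673687806275517530364350655459511599582614290 ≈ 1.9285. Mertens estimate ln ln(189) + 0.2615 ≈ 1.9182.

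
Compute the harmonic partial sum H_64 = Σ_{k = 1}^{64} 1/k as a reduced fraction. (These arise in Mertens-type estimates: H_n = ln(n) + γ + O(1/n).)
H_64 = 623171679694215690971693339/131362987122535807501262400

Direct summation: H_64 = 1 + 1/2 + ... + 1/64. The least common denominator is lcm(1, ..., 64) = 1182266884102822267511361600; over this denominator the numerator is 1182266884102822267511361600 + 591133442051411133755680800 + 394088961367607422503787200 + 295566721025705566877840400 + 236453376820564453502272320 + 197044480683803711251893600 + 168895269157546038215908800 + 147783360512852783438920200 + 131362987122535807501262400 + 118226688410282226751136160 + 107478807645711115228305600 + 98522240341901855625946800 + 90943606469447866731643200 + 84447634578773019107954400 + 78817792273521484500757440 + 73891680256426391719460100 + 69545110829577780441844800 + 65681493561267903750631200 + 62224572847516961447966400 + 59113344205141113375568080 + 56298423052515346071969600 + 53739403822855557614152800 + 51402908004470533370059200 + 49261120170950927812973400 + 47290675364112890700454464 + 45471803234723933365821600 + 43787662374178602500420800 + 42223817289386509553977200 + 40767823589752491983150400 + 39408896136760742250378720 + 38137641422671686048753600 + 36945840128213195859730050 + 35826269215237038409435200 + 34772555414788890220922400 + 33779053831509207643181760 + 32840746780633951875315600 + 31953159029806007230036800 + 31112286423758480723983200 + 30314535489815955577214400 + 29556672102570556687784040 + 28835777661044445549057600 + 28149211526257673035984800 + 27494578700065634128171200 + 26869701911427778807076400 + 26272597424507161500252480 + 25701454002235266685029600 + 25154614555379197181092800 + 24630560085475463906486700 + 24127895593935148316558400 + 23645337682056445350227232 + 23181703609859260147281600 + 22735901617361966682910800 + 22306922341562684292667200 + 21893831187089301250210400 + 21495761529142223045661120 + 21111908644693254776988600 + 20741524282505653815988800 + 20383911794876245991575200 + 20038421764454614703582400 + 19704448068380371125189360 + 19381424329554463401825600 + 19068820711335843024376800 + 18766141017505115357323200 + 18472920064106597929865025 = 5608545117247941218745240051, so H_64 = 5608545117247941218745240051/1182266884102822267511361600; reducing by gcd(5608545117247941218745240051, 1182266884102822267511361600) = 9 gives 623171679694215690971693339/131362987122535807501262400 ≈ 4.74389. (The PNT-adjacent estimate ln(64) + γ ≈ 4.73610 matches within O(1/n).)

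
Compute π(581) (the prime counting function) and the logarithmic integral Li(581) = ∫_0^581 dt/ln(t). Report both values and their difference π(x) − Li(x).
π(581) = 106;  Li(581) ≈ 114.67;  π(x) − Li(x) ≈ -8.67.

Direct count of primes ≤ 581 gives π(581) = 106. Numerical evaluation of the logarithmic integral gives Li(581) ≈ 114.67. The difference π(x) − Li(x) ≈ -8.67 is typically negative for small/moderate x (Li(x) overestimates), though Littlewood's theorem shows this sign changes infinitely often.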